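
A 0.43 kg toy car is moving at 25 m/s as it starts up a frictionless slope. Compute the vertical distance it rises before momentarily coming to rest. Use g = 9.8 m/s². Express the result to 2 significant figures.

h = 32 m

Setting KE at the bottom equal to PE gained: ½mv² = mgh
h = v²/(2g) = 25²/(2 × 9.8) = 31.89 m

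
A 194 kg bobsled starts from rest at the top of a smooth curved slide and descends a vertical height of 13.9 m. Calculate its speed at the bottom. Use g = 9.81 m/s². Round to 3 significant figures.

Mechanical energy is conserved (no friction): mgh = ½mv²
The mass cancels from both sides.
v = √(2gh) = √(2 × 9.81 × 13.9) = √272.72 = 16.51 m/s

v = 16.5 m/s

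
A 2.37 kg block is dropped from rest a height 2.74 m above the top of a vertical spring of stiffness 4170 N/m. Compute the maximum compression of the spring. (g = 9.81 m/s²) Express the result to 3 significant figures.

x = 0.180 m

Take the reference level at the top of the uncompressed spring. At max compression the block has fallen H + x and is momentarily at rest:
mg(H + x) = ½kx²
½(4170)x² − (2.37)(9.81)x − (2.37)(9.81)(2.74) = 0
2085x² − 23.25x − 63.70 = 0
x = [23.25 + √(540.5 + 531293)]/(2 × 2085) = 0.1805 m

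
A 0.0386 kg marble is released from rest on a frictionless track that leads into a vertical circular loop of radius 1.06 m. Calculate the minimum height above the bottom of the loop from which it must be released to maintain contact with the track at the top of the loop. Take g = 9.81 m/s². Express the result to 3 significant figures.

At the top, for minimum speed gravity alone supplies the centripetal force: mg = mv_top²/r ⇒ v_top² = gr = 10.40 m²/s²
Energy conservation from release height h to the top (height 2r): mgh = ½mv_top² + mg(2r)
h = v_top²/(2g) + 2r = r/2 + 2r = 5r/2 = 2.650 m

h = 2.65 m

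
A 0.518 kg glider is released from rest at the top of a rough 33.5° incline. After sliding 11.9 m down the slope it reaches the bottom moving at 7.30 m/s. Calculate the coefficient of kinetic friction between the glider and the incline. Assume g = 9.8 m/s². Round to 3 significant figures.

μ_k = 0.388

Energy balance down the incline: mg L sinθ − ½mv² = μ_k (mg cosθ) L
mgL sinθ = 33.342 J; ½mv² = 13.802 J
W_f = 33.342 − 13.802 = 19.54 J
μ_k = W_f/(mg cosθ · L) = 19.54/(4.233 × 11.9) = 0.3879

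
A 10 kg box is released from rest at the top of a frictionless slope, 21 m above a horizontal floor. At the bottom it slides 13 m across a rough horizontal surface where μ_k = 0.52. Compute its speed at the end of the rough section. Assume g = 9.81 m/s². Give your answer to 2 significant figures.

v = 17 m/s

Energy bookkeeping (friction removes W_f = μ_k N d):
mgh = ½mv² + μ_k m g d
W_f = μ_k mg d = (0.52)(10)(9.81)(13) = 663.2 J
½mv² = mgh − W_f = 2060.1 − 663.2 = 1396.9 J
v = √(2 × 1396.9/10) = 16.71 m/s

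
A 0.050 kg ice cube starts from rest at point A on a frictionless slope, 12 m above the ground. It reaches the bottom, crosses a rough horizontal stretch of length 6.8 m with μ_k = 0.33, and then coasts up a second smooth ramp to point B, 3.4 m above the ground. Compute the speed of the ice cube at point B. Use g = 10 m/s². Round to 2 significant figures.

Energy at A: mgh₁ = (0.050)(10)(12) = 6.0000 J
Friction loss: W_f = μ_k mg d = 1.122 J
At B: ½mv² + mgh₂ = mgh₁ − W_f
½mv² = 6.0000 − 1.122 − 1.7000 = 3.1780 J
v = √(2 × 3.1780/0.050) = 11.27 m/s

v = 11 m/s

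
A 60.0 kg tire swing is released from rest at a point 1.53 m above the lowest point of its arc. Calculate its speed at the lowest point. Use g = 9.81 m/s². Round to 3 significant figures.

Mechanical energy is conserved (no friction): mgh = ½mv²
v = √(2gh) = √(2 × 9.81 × 1.53) = √30.019 = 5.479 m/s

v = 5.48 m/s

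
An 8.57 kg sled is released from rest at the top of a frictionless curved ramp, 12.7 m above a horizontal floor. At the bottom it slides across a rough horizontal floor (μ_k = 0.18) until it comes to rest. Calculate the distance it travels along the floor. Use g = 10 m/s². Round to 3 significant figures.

Energy at the top = energy at the end + work done against friction:
At rest all PE has been dissipated by friction: mgh = μ_k m g d
d = h/μ_k = 12.7/0.18 = 70.56 m

d = 70.6 m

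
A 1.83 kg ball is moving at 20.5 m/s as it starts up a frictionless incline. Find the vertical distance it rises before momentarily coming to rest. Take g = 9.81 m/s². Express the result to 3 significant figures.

By energy conservation, ½mv² = mgh
h = v²/(2g) = 20.5²/(2 × 9.81) = 21.42 m

h = 21.4 m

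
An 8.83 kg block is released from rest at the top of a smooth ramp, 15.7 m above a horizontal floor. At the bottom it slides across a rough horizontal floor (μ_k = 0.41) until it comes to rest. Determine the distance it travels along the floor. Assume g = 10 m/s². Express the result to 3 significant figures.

Energy bookkeeping (friction removes W_f = μ_k N d):
At rest all PE has been dissipated by friction: mgh = μ_k m g d
d = h/μ_k = 15.7/0.41 = 38.29 m

d = 38.3 m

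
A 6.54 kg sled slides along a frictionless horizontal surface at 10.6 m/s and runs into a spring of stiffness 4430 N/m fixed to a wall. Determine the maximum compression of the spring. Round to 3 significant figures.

Conservation of energy between contact and max compression: ½mv² = ½kx²
x = v√(m/k) = 10.6 × √(6.54/4430) = 0.4073 m

x = 0.407 m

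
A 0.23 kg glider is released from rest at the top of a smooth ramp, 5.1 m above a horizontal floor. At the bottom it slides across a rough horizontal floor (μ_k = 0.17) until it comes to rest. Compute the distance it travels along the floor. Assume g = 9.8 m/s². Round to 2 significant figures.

d = 30 m

Applying the work–energy principle:
At rest all PE has been dissipated by friction: mgh = μ_k m g d
d = h/μ_k = 5.1/0.17 = 30.00 m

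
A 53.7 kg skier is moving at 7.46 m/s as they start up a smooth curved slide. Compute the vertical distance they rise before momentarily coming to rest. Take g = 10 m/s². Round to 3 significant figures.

h = 2.78 m

By energy conservation, ½mv² = mgh
h = v²/(2g) = 7.46²/(2 × 10) = 2.783 m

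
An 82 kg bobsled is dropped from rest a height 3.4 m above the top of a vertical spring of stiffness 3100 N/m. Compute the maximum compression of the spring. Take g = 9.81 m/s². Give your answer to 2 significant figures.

Let x be the compression. The total drop is H + x, and the bobsled is instantaneously at rest at max compression, so energy conservation gives:
mg(H + x) = ½kx²
½(3100)x² − (82)(9.81)x − (82)(9.81)(3.4) = 0
1550x² − 804.4x − 2735 = 0
x = [804.4 + √(647092 + 1.6957e+07)]/(2 × 1550) = 1.613 m

x = 1.6 m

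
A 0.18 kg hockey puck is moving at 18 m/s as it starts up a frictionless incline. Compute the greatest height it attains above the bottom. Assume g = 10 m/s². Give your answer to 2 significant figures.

By energy conservation, ½mv² = mgh
h = v²/(2g) = 18²/(2 × 10) = 16.20 m

h = 16 m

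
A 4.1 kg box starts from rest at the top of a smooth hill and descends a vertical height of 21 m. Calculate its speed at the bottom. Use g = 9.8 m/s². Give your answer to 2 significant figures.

v = 20 m/s

By conservation of mechanical energy, mgh = ½mv²
The mass cancels from both sides.
v = √(2gh) = √(2 × 9.8 × 21) = √411.60 = 20.29 m/s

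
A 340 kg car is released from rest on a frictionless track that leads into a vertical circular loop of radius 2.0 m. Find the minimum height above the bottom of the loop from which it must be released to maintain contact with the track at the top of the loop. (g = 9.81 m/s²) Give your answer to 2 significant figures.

At the top, for minimum speed gravity alone supplies the centripetal force: mg = mv_top²/r ⇒ v_top² = gr = 19.62 m²/s²
Energy conservation from release height h to the top (height 2r): mgh = ½mv_top² + mg(2r)
h = v_top²/(2g) + 2r = r/2 + 2r = 5r/2 = 5.000 m

h = 5.0 m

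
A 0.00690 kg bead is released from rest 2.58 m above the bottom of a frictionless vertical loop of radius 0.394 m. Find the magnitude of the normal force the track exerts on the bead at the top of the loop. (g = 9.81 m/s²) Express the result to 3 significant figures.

N = 0.548 N

Energy from release to top (height 2r): mgh = ½mv_top² + mg(2r)
v_top² = 2g(h − 2r) = 2(9.81)(2.58 − 0.7880) = 35.159 m²/s²
At the top, both N and weight point toward the centre: N + mg = mv_top²/r
N = m(v_top²/r − g) = 0.00690(35.159/0.394 − 9.81) = 0.5480 N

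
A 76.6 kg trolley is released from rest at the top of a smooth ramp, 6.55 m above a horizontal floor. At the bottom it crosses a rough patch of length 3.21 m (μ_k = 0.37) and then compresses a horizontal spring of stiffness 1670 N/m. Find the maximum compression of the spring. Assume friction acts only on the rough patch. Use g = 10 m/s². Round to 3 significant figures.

x = 2.22 m

Initial energy: E₁ = mgh = (76.6)(10)(6.55) = 5017.3 J
Friction removes W_f = μ_k mg d = (0.37)(76.6)(10)(3.21) = 909.8 J
Energy reaching the spring: E = 5017.3 − 909.8 = 4107.5 J
At max compression ½kx² = E ⇒ x = √(2E/k) = √(2 × 4107.5/1670) = 2.218 m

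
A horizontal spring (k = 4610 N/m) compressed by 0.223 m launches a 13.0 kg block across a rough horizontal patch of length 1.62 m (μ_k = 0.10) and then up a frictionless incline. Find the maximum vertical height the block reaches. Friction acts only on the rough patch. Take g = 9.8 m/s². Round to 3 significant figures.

Spring energy: E₀ = ½kx² = ½(4610)(0.223)² = 114.63 J
Friction: W_f = μ_k mg d = (0.10)(13.0)(9.8)(1.62) = 20.64 J
Energy at base of ramp: E = 114.63 − 20.64 = 93.987 J
At max height all remaining energy is PE: mgh = E ⇒ h = E/(mg) = 93.987/(13.0 × 9.8) = 0.7377 m

h = 0.738 m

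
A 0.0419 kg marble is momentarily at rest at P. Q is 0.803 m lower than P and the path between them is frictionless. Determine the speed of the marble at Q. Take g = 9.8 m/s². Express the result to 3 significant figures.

Mechanical energy is conserved (no friction): mgh = ½mv²
v = √(2gh) = √(2 × 9.8 × 0.803) = √15.739 = 3.967 m/s

v = 3.97 m/s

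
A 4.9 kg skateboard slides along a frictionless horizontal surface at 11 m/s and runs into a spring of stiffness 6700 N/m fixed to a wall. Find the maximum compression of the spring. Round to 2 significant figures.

x = 0.30 m

All KE is stored as spring PE at maximum compression: ½mv² = ½kx²
x = v√(m/k) = 11 × √(4.9/6700) = 0.2975 m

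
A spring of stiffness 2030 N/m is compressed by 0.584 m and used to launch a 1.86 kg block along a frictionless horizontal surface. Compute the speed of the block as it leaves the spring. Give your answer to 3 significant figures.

v = 19.3 m/s

Conservation of energy: ½kx² = ½mv²
v = x√(k/m) = 0.584 × √(2030/1.86) = 19.29 m/s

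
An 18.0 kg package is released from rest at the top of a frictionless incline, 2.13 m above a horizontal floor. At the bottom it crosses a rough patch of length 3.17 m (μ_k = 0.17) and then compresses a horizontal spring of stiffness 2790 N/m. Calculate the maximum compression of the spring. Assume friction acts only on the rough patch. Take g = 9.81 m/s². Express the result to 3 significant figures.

x = 0.449 m

Initial energy: E₁ = mgh = (18.0)(9.81)(2.13) = 376.12 J
Friction removes W_f = μ_k mg d = (0.17)(18.0)(9.81)(3.17) = 95.16 J
Energy reaching the spring: E = 376.12 − 95.16 = 280.96 J
At max compression ½kx² = E ⇒ x = √(2E/k) = √(2 × 280.96/2790) = 0.4488 m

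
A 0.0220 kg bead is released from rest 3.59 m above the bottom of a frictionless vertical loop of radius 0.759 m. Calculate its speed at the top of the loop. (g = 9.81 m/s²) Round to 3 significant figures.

v = 6.38 m/s

Energy conservation: mgh = ½mv_top² + mg(2r)
v_top² = 2g(h − 2r) = 2(9.81)(3.59 − 1.518) = 40.65
v_top = 6.376 m/s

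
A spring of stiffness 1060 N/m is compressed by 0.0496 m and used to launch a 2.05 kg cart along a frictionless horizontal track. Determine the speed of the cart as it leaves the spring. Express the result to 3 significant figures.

v = 1.13 m/s

Spring PE converts entirely to kinetic energy: ½kx² = ½mv²
v = x√(k/m) = 0.0496 × √(1060/2.05) = 1.128 m/s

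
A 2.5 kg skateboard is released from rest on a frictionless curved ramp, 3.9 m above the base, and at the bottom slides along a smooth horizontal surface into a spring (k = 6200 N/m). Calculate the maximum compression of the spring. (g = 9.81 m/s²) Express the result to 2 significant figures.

At max compression the skateboard is momentarily at rest: mgh = ½kx²
x = √(2mgh/k) = √(2 × 2.5 × 9.81 × 3.9 / 6200) = 0.1757 m

x = 0.18 m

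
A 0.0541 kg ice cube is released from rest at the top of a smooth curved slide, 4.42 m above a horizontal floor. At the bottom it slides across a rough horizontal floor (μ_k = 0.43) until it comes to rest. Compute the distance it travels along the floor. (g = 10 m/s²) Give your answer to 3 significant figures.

d = 10.3 m

Energy at the top = energy at the end + work done against friction:
At rest all PE has been dissipated by friction: mgh = μ_k m g d
d = h/μ_k = 4.42/0.43 = 10.28 m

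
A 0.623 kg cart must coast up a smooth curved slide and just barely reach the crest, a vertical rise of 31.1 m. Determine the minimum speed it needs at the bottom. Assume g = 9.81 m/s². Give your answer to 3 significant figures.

v = 24.7 m/s

At the top it is momentarily at rest, so all KE converts to PE: ½mv² = mgh
v = √(2gh) = √(2 × 9.81 × 31.1) = 24.70 m/s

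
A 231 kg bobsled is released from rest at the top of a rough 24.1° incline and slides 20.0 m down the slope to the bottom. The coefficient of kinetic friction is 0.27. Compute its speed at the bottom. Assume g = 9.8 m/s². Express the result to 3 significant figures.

Work–energy: mg(L sinθ) − μ_k(mg cosθ)L = ½mv²
mgh = mgL sinθ = (231)(9.8)(20.0)sin24.1° = 18488 J
W_f = μ_k mg cosθ · L = (0.27)(231)(9.8)cos24.1°·20.0 = 11159 J
½mv² = 18488 − 11159 = 7328.6 J
v = √(2 × 7328.6/231) = 7.966 m/s

v = 7.97 m/s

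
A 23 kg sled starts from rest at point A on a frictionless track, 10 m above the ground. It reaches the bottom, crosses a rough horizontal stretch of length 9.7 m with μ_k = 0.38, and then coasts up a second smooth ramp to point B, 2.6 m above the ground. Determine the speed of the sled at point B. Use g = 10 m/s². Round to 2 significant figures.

Energy at A: mgh₁ = (23)(10)(10) = 2300.0 J
Friction loss: W_f = μ_k mg d = 847.8 J
At B: ½mv² + mgh₂ = mgh₁ − W_f
½mv² = 2300.0 − 847.8 − 598.00 = 854.22 J
v = √(2 × 854.22/23) = 8.619 m/s

v = 8.6 m/s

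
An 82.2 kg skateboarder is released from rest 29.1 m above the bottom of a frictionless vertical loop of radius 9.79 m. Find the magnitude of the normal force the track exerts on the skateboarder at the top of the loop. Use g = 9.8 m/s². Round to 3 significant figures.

N = 761 N

Energy from release to top (height 2r): mgh = ½mv_top² + mg(2r)
v_top² = 2g(h − 2r) = 2(9.8)(29.1 − 19.58) = 186.59 m²/s²
At the top, both N and weight point toward the centre: N + mg = mv_top²/r
N = m(v_top²/r − g) = 82.2(186.59/9.79 − 9.8) = 761.1 N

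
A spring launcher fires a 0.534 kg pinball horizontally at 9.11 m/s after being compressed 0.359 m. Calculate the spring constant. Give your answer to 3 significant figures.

½kx² = ½mv²
k = mv²/x² = (0.534)(9.11)²/(0.359)² = 343.9 N/m

k = 344 N/m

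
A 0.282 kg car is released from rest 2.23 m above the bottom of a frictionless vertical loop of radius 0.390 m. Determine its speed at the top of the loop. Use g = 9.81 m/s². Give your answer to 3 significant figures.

Energy conservation: mgh = ½mv_top² + mg(2r)
v_top² = 2g(h − 2r) = 2(9.81)(2.23 − 0.7800) = 28.45
v_top = 5.334 m/s

v = 5.33 m/s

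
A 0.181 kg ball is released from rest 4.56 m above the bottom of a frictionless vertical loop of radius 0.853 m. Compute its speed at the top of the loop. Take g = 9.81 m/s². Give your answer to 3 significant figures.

Energy conservation: mgh = ½mv_top² + mg(2r)
v_top² = 2g(h − 2r) = 2(9.81)(4.56 − 1.706) = 56.00
v_top = 7.483 m/s

v = 7.48 m/s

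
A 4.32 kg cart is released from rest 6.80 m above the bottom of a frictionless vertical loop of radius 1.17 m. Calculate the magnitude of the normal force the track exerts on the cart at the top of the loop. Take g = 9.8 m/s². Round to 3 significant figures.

N = 280 N

Energy from release to top (height 2r): mgh = ½mv_top² + mg(2r)
v_top² = 2g(h − 2r) = 2(9.8)(6.80 − 2.340) = 87.416 m²/s²
At the top, both N and weight point toward the centre: N + mg = mv_top²/r
N = m(v_top²/r − g) = 4.32(87.416/1.17 − 9.8) = 280.4 N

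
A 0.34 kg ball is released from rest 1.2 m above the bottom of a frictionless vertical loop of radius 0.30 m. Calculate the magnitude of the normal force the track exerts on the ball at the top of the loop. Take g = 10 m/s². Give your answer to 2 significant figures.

Energy from release to top (height 2r): mgh = ½mv_top² + mg(2r)
v_top² = 2g(h − 2r) = 2(10)(1.2 − 0.6000) = 12.000 m²/s²
At the top, both N and weight point toward the centre: N + mg = mv_top²/r
N = m(v_top²/r − g) = 0.34(12.000/0.30 − 10) = 10.20 N

N = 10 N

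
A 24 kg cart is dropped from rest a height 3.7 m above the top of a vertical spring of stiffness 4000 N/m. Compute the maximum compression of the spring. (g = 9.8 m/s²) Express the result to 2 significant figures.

Let x be the compression. The total drop is H + x, and the cart is instantaneously at rest at max compression, so energy conservation gives:
mg(H + x) = ½kx²
½(4000)x² − (24)(9.8)x − (24)(9.8)(3.7) = 0
2000x² − 235.2x − 870.2 = 0
x = [235.2 + √(55319 + 6.9619e+06)]/(2 × 2000) = 0.7211 m

x = 0.72 m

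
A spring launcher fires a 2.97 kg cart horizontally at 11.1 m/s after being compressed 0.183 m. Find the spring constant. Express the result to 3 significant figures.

Spring PE at full compression equals KE at release: ½kx² = ½mv²
k = mv²/x² = (2.97)(11.1)²/(0.183)² = 10927 N/m

k = 10900 N/m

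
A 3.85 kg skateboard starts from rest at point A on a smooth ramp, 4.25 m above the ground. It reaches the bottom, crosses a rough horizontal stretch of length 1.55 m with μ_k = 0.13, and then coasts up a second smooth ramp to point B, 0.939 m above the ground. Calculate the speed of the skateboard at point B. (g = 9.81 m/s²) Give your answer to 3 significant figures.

Energy at A: mgh₁ = (3.85)(9.81)(4.25) = 160.52 J
Friction loss: W_f = μ_k mg d = 7.610 J
At B: ½mv² + mgh₂ = mgh₁ − W_f
½mv² = 160.52 − 7.610 − 35.465 = 117.44 J
v = √(2 × 117.44/3.85) = 7.811 m/s

v = 7.81 m/s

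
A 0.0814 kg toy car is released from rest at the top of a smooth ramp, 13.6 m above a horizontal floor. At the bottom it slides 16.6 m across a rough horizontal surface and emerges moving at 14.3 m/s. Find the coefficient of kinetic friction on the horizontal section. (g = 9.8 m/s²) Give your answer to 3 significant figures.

μ_k = 0.191

Applying the work–energy principle:
mgh = ½mv² + μ_k m g d
mgh = 10.849 J; ½mv² = 8.3227 J
W_f = 10.849 − 8.3227 = 2.526 J
μ_k = W_f/(mg·d) = 2.526/(0.7977 × 16.6) = 0.1908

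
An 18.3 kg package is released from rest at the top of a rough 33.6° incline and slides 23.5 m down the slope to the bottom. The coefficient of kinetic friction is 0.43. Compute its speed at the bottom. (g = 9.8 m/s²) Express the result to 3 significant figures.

v = 9.48 m/s

Work–energy: mg(L sinθ) − μ_k(mg cosθ)L = ½mv²
mgh = mgL sinθ = (18.3)(9.8)(23.5)sin33.6° = 2332.3 J
W_f = μ_k mg cosθ · L = (0.43)(18.3)(9.8)cos33.6°·23.5 = 1509 J
½mv² = 2332.3 − 1509 = 822.82 J
v = √(2 × 822.82/18.3) = 9.483 m/s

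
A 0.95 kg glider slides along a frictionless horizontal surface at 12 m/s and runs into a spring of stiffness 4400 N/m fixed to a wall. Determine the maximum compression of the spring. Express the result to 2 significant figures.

x = 0.18 m

At max compression the glider is momentarily at rest: ½mv² = ½kx²
x = v√(m/k) = 12 × √(0.95/4400) = 0.1763 m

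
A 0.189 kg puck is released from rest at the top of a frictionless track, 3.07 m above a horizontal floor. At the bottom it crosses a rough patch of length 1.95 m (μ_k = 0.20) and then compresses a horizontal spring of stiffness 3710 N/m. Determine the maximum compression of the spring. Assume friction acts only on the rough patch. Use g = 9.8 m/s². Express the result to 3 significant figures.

x = 0.0517 m

Initial energy: E₁ = mgh = (0.189)(9.8)(3.07) = 5.6863 J
Friction removes W_f = μ_k mg d = (0.20)(0.189)(9.8)(1.95) = 0.7224 J
Energy reaching the spring: E = 5.6863 − 0.7224 = 4.9639 J
At max compression ½kx² = E ⇒ x = √(2E/k) = √(2 × 4.9639/3710) = 0.05173 m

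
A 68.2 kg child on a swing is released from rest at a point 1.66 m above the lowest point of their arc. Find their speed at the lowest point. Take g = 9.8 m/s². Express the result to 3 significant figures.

Mechanical energy is conserved (no friction): mgh = ½mv²
v = √(2gh) = √(2 × 9.8 × 1.66) = √32.536 = 5.704 m/s

v = 5.70 m/s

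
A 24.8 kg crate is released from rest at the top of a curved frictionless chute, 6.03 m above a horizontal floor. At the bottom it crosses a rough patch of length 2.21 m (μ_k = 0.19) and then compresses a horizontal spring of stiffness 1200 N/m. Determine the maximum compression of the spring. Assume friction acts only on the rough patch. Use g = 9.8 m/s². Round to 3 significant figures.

Initial energy: E₁ = mgh = (24.8)(9.8)(6.03) = 1465.5 J
Friction removes W_f = μ_k mg d = (0.19)(24.8)(9.8)(2.21) = 102.1 J
Energy reaching the spring: E = 1465.5 − 102.1 = 1363.5 J
At max compression ½kx² = E ⇒ x = √(2E/k) = √(2 × 1363.5/1200) = 1.507 m

x = 1.51 m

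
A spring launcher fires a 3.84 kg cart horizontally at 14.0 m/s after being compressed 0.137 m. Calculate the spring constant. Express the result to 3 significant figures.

k = 40100 N/m

Energy stored in the spring equals the launch KE: ½kx² = ½mv²
k = mv²/x² = (3.84)(14.0)²/(0.137)² = 40100 N/m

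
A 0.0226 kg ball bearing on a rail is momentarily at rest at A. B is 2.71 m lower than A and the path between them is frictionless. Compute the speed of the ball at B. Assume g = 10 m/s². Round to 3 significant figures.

Equating total energy at the two states: mgh = ½mv²
v = √(2gh) = √(2 × 10 × 2.71) = √54.200 = 7.362 m/s

v = 7.36 m/s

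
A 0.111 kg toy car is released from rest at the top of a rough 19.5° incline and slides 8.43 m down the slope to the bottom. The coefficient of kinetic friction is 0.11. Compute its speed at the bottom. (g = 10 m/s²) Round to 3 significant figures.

Work–energy: mg(L sinθ) − μ_k(mg cosθ)L = ½mv²
mgh = mgL sinθ = (0.111)(10)(8.43)sin19.5° = 3.1235 J
W_f = μ_k mg cosθ · L = (0.11)(0.111)(10)cos19.5°·8.43 = 0.9703 J
½mv² = 3.1235 − 0.9703 = 2.1533 J
v = √(2 × 2.1533/0.111) = 6.229 m/s

v = 6.23 m/s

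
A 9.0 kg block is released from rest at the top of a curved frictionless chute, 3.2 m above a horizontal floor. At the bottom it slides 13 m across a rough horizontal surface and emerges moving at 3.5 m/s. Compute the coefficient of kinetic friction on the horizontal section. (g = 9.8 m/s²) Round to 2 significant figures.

μ_k = 0.20

Energy at the top = energy at the end + work done against friction:
mgh = ½mv² + μ_k m g d
mgh = 282.24 J; ½mv² = 55.125 J
W_f = 282.24 − 55.125 = 227.1 J
μ_k = W_f/(mg·d) = 227.1/(88.20 × 13) = 0.1981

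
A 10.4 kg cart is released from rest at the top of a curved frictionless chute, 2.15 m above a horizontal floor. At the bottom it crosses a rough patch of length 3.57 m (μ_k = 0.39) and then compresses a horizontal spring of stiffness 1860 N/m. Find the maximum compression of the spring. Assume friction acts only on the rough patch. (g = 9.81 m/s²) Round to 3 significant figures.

Initial energy: E₁ = mgh = (10.4)(9.81)(2.15) = 219.35 J
Friction removes W_f = μ_k mg d = (0.39)(10.4)(9.81)(3.57) = 142.0 J
Energy reaching the spring: E = 219.35 − 142.0 = 77.304 J
At max compression ½kx² = E ⇒ x = √(2E/k) = √(2 × 77.304/1860) = 0.2883 m

x = 0.288 m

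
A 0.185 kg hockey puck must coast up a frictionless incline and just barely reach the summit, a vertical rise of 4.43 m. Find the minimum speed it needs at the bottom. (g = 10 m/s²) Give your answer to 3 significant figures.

v = 9.41 m/s

At the top it is momentarily at rest, so all KE converts to PE: ½mv² = mgh
v = √(2gh) = √(2 × 10 × 4.43) = 9.413 m/s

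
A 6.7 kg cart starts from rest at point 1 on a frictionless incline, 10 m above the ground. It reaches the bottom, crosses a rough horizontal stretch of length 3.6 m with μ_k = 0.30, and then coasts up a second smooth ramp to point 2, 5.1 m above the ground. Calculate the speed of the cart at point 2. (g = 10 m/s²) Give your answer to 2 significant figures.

Energy at 1: mgh₁ = (6.7)(10)(10) = 670.00 J
Friction loss: W_f = μ_k mg d = 72.36 J
At 2: ½mv² + mgh₂ = mgh₁ − W_f
½mv² = 670.00 − 72.36 − 341.70 = 255.94 J
v = √(2 × 255.94/6.7) = 8.741 m/s

v = 8.7 m/s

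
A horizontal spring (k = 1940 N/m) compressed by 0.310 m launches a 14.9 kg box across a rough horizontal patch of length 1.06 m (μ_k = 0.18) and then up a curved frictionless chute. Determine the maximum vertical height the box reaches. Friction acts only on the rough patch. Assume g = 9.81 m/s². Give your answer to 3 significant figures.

Spring energy: E₀ = ½kx² = ½(1940)(0.310)² = 93.217 J
Friction: W_f = μ_k mg d = (0.18)(14.9)(9.81)(1.06) = 27.89 J
Energy at base of ramp: E = 93.217 − 27.89 = 65.328 J
At max height all remaining energy is PE: mgh = E ⇒ h = E/(mg) = 65.328/(14.9 × 9.81) = 0.4469 m

h = 0.447 m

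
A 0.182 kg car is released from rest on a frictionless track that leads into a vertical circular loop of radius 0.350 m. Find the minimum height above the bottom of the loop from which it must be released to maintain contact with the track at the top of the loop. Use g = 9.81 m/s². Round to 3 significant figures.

h = 0.875 m

At the top, for minimum speed gravity alone supplies the centripetal force: mg = mv_top²/r ⇒ v_top² = gr = 3.433 m²/s²
Energy conservation from release height h to the top (height 2r): mgh = ½mv_top² + mg(2r)
h = v_top²/(2g) + 2r = r/2 + 2r = 5r/2 = 0.8750 m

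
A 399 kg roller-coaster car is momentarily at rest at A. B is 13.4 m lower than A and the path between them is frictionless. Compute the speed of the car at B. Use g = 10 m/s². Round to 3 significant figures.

By conservation of mechanical energy, mgh = ½mv²
v = √(2gh) = √(2 × 10 × 13.4) = √268.00 = 16.37 m/s

v = 16.4 m/s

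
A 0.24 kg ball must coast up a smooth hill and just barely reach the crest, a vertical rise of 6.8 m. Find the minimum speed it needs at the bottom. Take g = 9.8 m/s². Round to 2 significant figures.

v = 12 m/s

At the top it is momentarily at rest, so all KE converts to PE: ½mv² = mgh
v = √(2gh) = √(2 × 9.8 × 6.8) = 11.54 m/s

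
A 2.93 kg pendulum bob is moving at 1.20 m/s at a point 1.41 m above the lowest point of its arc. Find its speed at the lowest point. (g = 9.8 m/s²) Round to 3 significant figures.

Energy conservation between the two points: ½mv₀² + mgh = ½mv²
v² = v₀² + 2gh = (1.20)² + 2(9.8)(1.41) = 29.076
v = √29.076 = 5.392 m/s

v = 5.39 m/s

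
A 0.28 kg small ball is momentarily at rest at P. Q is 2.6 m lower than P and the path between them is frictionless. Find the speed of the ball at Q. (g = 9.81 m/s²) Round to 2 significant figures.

Equating total energy at the two states: mgh = ½mv²
The mass cancels from both sides.
v = √(2gh) = √(2 × 9.81 × 2.6) = √51.012 = 7.142 m/s

v = 7.1 m/s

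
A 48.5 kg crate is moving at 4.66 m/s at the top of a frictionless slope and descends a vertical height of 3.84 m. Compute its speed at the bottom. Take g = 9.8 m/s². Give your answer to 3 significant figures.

v = 9.85 m/s

Mechanical energy is conserved (no friction): ½mv₀² + mgh = ½mv²
v² = v₀² + 2gh = (4.66)² + 2(9.8)(3.84) = 96.980
v = √96.980 = 9.848 m/s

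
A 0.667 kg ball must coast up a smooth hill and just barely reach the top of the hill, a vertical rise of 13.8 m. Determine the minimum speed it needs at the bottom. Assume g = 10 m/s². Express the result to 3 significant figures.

v = 16.6 m/s

At the top it is momentarily at rest, so all KE converts to PE: ½mv² = mgh
v = √(2gh) = √(2 × 10 × 13.8) = 16.61 m/s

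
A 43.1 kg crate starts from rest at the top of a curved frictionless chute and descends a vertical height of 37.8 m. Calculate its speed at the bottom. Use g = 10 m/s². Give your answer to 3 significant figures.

v = 27.5 m/s

Energy conservation between the two points: mgh = ½mv²
v = √(2gh) = √(2 × 10 × 37.8) = √756.00 = 27.50 m/s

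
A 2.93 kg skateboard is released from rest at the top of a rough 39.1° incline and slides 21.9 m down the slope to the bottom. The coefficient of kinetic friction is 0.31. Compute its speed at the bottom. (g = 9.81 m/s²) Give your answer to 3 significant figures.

Taking the bottom as reference, mgh = ½mv² + μ_k N L with h = L sinθ, N = mg cosθ:
mgh = mgL sinθ = (2.93)(9.81)(21.9)sin39.1° = 397.00 J
W_f = μ_k mg cosθ · L = (0.31)(2.93)(9.81)cos39.1°·21.9 = 151.4 J
½mv² = 397.00 − 151.4 = 245.56 J
v = √(2 × 245.56/2.93) = 12.95 m/s

v = 12.9 m/s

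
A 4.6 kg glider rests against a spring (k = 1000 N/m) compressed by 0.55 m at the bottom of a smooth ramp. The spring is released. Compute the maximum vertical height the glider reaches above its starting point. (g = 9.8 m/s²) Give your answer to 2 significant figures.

h = 3.4 m

Energy conservation from release to the highest point: ½kx² = mgh
h = kx²/(2mg) = (1000)(0.55)²/(2 × 4.6 × 9.8) = 3.355 m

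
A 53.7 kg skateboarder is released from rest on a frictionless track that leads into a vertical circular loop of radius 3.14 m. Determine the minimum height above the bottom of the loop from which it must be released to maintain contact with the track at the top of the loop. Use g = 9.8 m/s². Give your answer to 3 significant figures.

At the top, for minimum speed gravity alone supplies the centripetal force: mg = mv_top²/r ⇒ v_top² = gr = 30.77 m²/s²
Energy conservation from release height h to the top (height 2r): mgh = ½mv_top² + mg(2r)
h = v_top²/(2g) + 2r = r/2 + 2r = 5r/2 = 7.850 m

h = 7.85 m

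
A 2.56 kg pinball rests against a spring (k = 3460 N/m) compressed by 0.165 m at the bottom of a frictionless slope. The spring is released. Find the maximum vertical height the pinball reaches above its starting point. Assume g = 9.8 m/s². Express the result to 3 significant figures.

At maximum height the pinball is at rest, so ½kx² = mgh
h = kx²/(2mg) = (3460)(0.165)²/(2 × 2.56 × 9.8) = 1.877 m

h = 1.88 m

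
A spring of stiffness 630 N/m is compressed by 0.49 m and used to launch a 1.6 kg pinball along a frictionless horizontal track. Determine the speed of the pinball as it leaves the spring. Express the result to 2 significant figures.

Conservation of energy: ½kx² = ½mv²
v = x√(k/m) = 0.49 × √(630/1.6) = 9.723 m/s

v = 9.7 m/s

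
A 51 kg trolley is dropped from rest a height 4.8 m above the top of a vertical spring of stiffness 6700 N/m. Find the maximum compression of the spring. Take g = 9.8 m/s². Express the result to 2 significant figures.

Take the reference level at the top of the uncompressed spring. At max compression the trolley has fallen H + x and is momentarily at rest:
mg(H + x) = ½kx²
½(6700)x² − (51)(9.8)x − (51)(9.8)(4.8) = 0
3350x² − 499.8x − 2399 = 0
x = [499.8 + √(249800 + 3.2147e+07)]/(2 × 3350) = 0.9241 m

x = 0.92 m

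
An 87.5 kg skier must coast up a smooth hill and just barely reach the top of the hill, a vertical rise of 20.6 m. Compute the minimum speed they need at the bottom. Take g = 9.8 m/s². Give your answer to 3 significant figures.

v = 20.1 m/s

At the top they are momentarily at rest, so all KE converts to PE: ½mv² = mgh
v = √(2gh) = √(2 × 9.8 × 20.6) = 20.09 m/s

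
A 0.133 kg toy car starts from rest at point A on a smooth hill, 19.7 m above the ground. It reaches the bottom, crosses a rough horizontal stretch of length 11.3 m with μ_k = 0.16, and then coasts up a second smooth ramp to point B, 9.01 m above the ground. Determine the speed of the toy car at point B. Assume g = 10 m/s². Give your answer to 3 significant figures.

Energy at A: mgh₁ = (0.133)(10)(19.7) = 26.201 J
Friction loss: W_f = μ_k mg d = 2.405 J
At B: ½mv² + mgh₂ = mgh₁ − W_f
½mv² = 26.201 − 2.405 − 11.983 = 11.813 J
v = √(2 × 11.813/0.133) = 13.33 m/s

v = 13.3 m/s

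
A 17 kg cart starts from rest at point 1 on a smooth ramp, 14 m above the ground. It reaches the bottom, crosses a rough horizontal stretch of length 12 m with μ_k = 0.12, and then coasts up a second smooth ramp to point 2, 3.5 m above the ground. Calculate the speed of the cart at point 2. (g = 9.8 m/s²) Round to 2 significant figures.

v = 13 m/s

Energy at 1: mgh₁ = (17)(9.8)(14) = 2332.4 J
Friction loss: W_f = μ_k mg d = 239.9 J
At 2: ½mv² + mgh₂ = mgh₁ − W_f
½mv² = 2332.4 − 239.9 − 583.10 = 1509.4 J
v = √(2 × 1509.4/17) = 13.33 m/s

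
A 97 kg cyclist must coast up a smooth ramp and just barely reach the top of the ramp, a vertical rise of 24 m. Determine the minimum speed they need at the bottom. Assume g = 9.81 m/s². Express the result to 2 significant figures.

v = 22 m/s

At the top they are momentarily at rest, so all KE converts to PE: ½mv² = mgh
v = √(2gh) = √(2 × 9.81 × 24) = 21.70 m/s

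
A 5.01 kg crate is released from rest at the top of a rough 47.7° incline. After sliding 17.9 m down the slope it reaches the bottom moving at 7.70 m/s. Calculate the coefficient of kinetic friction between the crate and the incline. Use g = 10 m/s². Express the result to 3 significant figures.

The energy dissipated by friction is the PE lost minus the KE gained:
mgL sinθ = 663.29 J; ½mv² = 148.52 J
W_f = 663.29 − 148.52 = 514.8 J
μ_k = W_f/(mg cosθ · L) = 514.8/(33.72 × 17.9) = 0.8529

μ_k = 0.853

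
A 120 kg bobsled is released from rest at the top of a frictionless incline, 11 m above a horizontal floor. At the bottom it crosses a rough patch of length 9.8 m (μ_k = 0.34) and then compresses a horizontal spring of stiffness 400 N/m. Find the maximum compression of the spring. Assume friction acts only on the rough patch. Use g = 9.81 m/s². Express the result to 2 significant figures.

Initial energy: E₁ = mgh = (120)(9.81)(11) = 12949 J
Friction removes W_f = μ_k mg d = (0.34)(120)(9.81)(9.8) = 3922 J
Energy reaching the spring: E = 12949 − 3922 = 9026.8 J
At max compression ½kx² = E ⇒ x = √(2E/k) = √(2 × 9026.8/400) = 6.718 m

x = 6.7 m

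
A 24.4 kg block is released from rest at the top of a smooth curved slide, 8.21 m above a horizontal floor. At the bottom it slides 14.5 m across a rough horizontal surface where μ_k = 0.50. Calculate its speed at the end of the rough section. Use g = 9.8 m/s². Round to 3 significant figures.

v = 4.34 m/s

Applying the work–energy principle:
mgh = ½mv² + μ_k m g d
W_f = μ_k mg d = (0.50)(24.4)(9.8)(14.5) = 1734 J
½mv² = mgh − W_f = 1963.2 − 1734 = 229.56 J
v = √(2 × 229.56/24.4) = 4.338 m/s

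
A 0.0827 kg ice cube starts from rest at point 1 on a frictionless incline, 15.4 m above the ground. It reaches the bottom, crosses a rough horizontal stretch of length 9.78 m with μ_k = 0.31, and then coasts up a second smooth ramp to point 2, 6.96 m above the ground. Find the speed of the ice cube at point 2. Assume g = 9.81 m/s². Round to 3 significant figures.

Energy at 1: mgh₁ = (0.0827)(9.81)(15.4) = 12.494 J
Friction loss: W_f = μ_k mg d = 2.460 J
At 2: ½mv² + mgh₂ = mgh₁ − W_f
½mv² = 12.494 − 2.460 − 5.6466 = 4.3876 J
v = √(2 × 4.3876/0.0827) = 10.30 m/s

v = 10.3 m/s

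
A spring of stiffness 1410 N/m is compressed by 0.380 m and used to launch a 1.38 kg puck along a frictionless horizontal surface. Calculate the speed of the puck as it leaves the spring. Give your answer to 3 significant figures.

v = 12.1 m/s

Conservation of energy: ½kx² = ½mv²
v = x√(k/m) = 0.380 × √(1410/1.38) = 12.15 m/s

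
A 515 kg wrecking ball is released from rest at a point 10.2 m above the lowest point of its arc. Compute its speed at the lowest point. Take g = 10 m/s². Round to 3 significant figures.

v = 14.3 m/s

By conservation of mechanical energy, mgh = ½mv²
v = √(2gh) = √(2 × 10 × 10.2) = √204.00 = 14.28 m/s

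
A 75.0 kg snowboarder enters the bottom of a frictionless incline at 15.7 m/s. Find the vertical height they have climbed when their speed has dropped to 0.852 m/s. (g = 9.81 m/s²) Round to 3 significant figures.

Conservation of energy: ½mv₁² = ½mv₂² + mgh
h = (v₁² − v₂²)/(2g) = (15.7² − 0.852²)/(2 × 9.81) = 12.53 m

h = 12.5 m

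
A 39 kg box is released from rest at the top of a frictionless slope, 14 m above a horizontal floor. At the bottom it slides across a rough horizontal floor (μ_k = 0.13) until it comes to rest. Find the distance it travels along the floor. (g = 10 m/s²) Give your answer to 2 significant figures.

d = 110 m

Energy bookkeeping (friction removes W_f = μ_k N d):
At rest all PE has been dissipated by friction: mgh = μ_k m g d
d = h/μ_k = 14/0.13 = 107.7 m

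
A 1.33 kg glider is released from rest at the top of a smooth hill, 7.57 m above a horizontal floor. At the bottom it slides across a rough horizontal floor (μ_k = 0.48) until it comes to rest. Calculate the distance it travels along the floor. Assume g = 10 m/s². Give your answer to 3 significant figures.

Energy bookkeeping (friction removes W_f = μ_k N d):
At rest all PE has been dissipated by friction: mgh = μ_k m g d
d = h/μ_k = 7.57/0.48 = 15.77 m

d = 15.8 m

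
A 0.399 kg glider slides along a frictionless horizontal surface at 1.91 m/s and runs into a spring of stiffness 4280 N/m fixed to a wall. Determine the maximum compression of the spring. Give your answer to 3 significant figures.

At max compression the glider is momentarily at rest: ½mv² = ½kx²
x = v√(m/k) = 1.91 × √(0.399/4280) = 0.01844 m

x = 0.0184 m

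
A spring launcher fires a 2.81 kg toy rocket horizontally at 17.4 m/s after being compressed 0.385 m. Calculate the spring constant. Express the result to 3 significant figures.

½kx² = ½mv²
k = mv²/x² = (2.81)(17.4)²/(0.385)² = 5740 N/m

k = 5740 N/m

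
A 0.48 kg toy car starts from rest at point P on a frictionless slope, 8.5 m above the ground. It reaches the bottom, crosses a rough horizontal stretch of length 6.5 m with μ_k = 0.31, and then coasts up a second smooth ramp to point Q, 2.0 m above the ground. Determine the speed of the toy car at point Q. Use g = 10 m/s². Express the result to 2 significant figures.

Energy at P: mgh₁ = (0.48)(10)(8.5) = 40.800 J
Friction loss: W_f = μ_k mg d = 9.672 J
At Q: ½mv² + mgh₂ = mgh₁ − W_f
½mv² = 40.800 − 9.672 − 9.6000 = 21.528 J
v = √(2 × 21.528/0.48) = 9.471 m/s

v = 9.5 m/s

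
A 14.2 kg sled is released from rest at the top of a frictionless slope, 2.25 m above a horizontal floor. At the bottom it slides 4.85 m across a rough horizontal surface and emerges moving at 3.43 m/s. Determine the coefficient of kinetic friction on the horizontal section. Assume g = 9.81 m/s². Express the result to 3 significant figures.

μ_k = 0.340

Applying the work–energy principle:
mgh = ½mv² + μ_k m g d
mgh = 313.43 J; ½mv² = 83.531 J
W_f = 313.43 − 83.531 = 229.9 J
μ_k = W_f/(mg·d) = 229.9/(139.3 × 4.85) = 0.3403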